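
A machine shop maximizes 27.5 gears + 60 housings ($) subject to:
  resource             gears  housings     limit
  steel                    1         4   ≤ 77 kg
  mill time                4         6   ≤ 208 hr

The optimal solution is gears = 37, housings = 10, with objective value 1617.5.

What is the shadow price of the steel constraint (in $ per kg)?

7.5

Both steel and mill time are binding at x*.
Dual feasibility on the basic columns requires 1·y_steel + 4·y_mill time = 27.5, 4·y_steel + 6·y_mill time = 60.
Solving: y_steel = 7.5, y_mill time = 5.
Shadow price of steel = 7.5.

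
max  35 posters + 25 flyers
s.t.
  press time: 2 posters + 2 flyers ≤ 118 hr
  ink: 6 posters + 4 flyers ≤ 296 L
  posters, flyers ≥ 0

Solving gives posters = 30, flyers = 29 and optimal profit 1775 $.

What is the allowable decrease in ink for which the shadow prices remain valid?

60

Binding constraints: press time, ink. The basis is B = [[2,2],[6,4]] with det -4.
Per unit decrease in ink, x* moves by d = (-0.5, 0.5).
The basis stays optimal until posters reaches 0; allowable decrease = 60 L.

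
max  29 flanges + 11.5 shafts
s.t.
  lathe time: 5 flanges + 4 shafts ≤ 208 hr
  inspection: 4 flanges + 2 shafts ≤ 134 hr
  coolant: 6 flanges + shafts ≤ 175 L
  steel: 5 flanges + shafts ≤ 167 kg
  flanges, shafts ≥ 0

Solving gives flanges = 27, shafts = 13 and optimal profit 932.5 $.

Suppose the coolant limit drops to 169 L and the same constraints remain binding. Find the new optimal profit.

Check each constraint at x*: lathe time 187/208 (slack 21); inspection 134/134 (tight); coolant 175/175 (tight); steel 148/167 (slack 19).
Since lathe time, steel are not tight, their duals are 0.
Dual feasibility on the basic columns requires 4·y_inspection + 6·y_coolant = 29, 2·y_inspection + 1·y_coolant = 11.5.
→ y_inspection = 5 and y_coolant = 1.5.
Δz = y_coolant·Δb = 1.5 × (-6) = -9, so new z* = 932.5 − 9 = 923.5.

923.5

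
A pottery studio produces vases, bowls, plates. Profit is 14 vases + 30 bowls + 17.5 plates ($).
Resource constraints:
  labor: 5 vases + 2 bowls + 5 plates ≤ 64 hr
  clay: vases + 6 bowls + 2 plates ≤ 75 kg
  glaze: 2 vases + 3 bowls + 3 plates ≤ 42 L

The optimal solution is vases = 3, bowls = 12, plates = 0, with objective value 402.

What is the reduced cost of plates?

Binding: clay and glaze. Non-binding: labor (25 unused).
By complementary slackness, y = 0 for the non-binding constraint.
From A_Bᵀ y = c: 1·y_clay + 2·y_glaze = 14; 6·y_clay + 3·y_glaze = 30.
→ y_clay = 2 and y_glaze = 6.
Reduced cost of plates: c₃ − yᵀa₃ = 17.5 − (2·2 + 6·3) = 17.5 − 22 = -4.5.

-4.5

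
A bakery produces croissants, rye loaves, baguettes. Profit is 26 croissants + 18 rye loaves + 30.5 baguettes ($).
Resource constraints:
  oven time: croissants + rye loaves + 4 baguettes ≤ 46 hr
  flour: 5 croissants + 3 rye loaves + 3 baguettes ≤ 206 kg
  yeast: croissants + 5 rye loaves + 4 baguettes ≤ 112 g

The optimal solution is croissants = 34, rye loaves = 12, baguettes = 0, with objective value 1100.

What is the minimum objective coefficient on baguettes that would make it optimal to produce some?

At the optimum: oven time uses 46 of 46 (binding); flour uses 206 of 206 (binding); yeast uses 94 of 112 (slack = 18).
By complementary slackness, y = 0 for the non-binding constraint.
The binding rows give the dual system: 1·y_oven time + 5·y_flour = 26 and 1·y_oven time + 3·y_flour = 18.
Solving: y_oven time = 6, y_flour = 4.
baguettes enters the basis when its profit ≥ yᵀa₃ = 6·4 + 4·3 = 36.

36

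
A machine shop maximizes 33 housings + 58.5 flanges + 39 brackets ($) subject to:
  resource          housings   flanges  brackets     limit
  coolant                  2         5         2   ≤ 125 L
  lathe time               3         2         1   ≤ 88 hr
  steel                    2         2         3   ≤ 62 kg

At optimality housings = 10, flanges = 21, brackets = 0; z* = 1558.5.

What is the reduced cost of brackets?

Binding: coolant and steel. Non-binding: lathe time (16 unused).
Slack constraints have shadow price 0 (complementary slackness).
From A_Bᵀ y = c: 2·y_coolant + 2·y_steel = 33; 5·y_coolant + 2·y_steel = 58.5.
→ y_coolant = 8.5 and y_steel = 8.
Reduced cost of brackets: c₃ − yᵀa₃ = 39 − (8.5·2 + 8·3) = 39 − 41 = -2.

-2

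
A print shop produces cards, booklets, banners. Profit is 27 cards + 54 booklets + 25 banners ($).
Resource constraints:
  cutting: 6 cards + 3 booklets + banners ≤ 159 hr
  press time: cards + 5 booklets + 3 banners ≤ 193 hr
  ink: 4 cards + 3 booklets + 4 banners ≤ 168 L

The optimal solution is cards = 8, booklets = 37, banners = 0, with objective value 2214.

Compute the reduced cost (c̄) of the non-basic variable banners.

Binding: cutting and press time. Non-binding: ink (25 unused).
Since ink is not tight, its dual is 0.
The binding rows give the dual system: 6·y_cutting + 1·y_press time = 27 and 3·y_cutting + 5·y_press time = 54.
This yields shadow prices y_cutting = 3, y_press time = 9.
Reduced cost of banners: c₃ − yᵀa₃ = 25 − (3·1 + 9·3) = 25 − 30 = -5.

-5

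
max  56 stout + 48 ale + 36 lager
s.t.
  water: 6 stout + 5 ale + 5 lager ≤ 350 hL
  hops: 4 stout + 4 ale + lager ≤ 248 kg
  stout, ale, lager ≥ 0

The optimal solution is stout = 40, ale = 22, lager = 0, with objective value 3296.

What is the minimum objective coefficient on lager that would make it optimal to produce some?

42

Both water and hops are binding at x*.
Dual feasibility on the basic columns requires 6·y_water + 4·y_hops = 56, 5·y_water + 4·y_hops = 48.
This yields shadow prices y_water = 8, y_hops = 2.
lager enters the basis when its profit ≥ yᵀa₃ = 8·5 + 2·1 = 42.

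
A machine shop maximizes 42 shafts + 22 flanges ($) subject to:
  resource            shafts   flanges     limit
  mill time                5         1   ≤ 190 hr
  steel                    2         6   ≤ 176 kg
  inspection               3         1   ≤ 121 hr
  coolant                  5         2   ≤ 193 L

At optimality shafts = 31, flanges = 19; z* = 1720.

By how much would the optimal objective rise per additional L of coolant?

At the optimum: mill time uses 174 of 190 (slack = 16); steel uses 176 of 176 (binding); inspection uses 112 of 121 (slack = 9); coolant uses 193 of 193 (binding).
By complementary slackness, y = 0 for the non-binding constraints.
The binding rows give the dual system: 2·y_steel + 5·y_coolant = 42 and 6·y_steel + 2·y_coolant = 22.
→ y_steel = 1 and y_coolant = 8.
Shadow price of coolant = 8.

8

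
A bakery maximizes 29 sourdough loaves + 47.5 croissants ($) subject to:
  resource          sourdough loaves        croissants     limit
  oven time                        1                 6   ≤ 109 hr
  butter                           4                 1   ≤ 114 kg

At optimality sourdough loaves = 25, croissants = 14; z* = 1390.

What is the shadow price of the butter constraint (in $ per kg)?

5.5

Check each constraint at x*: oven time 109/109 (tight); butter 114/114 (tight).
The binding rows give the dual system: 1·y_oven time + 4·y_butter = 29 and 6·y_oven time + 1·y_butter = 47.5.
Solving: y_oven time = 7, y_butter = 5.5.
Shadow price of butter = 5.5.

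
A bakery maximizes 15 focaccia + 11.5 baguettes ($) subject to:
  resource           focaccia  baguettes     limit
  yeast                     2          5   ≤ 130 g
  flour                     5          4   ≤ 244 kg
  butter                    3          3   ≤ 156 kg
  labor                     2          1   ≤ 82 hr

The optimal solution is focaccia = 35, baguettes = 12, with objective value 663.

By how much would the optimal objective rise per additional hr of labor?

Binding: yeast and labor. Non-binding: flour (21 unused), butter (15 unused).
Slack constraints have shadow price 0 (complementary slackness).
The binding rows give the dual system: 2·y_yeast + 2·y_labor = 15 and 5·y_yeast + 1·y_labor = 11.5.
Solving: y_yeast = 1, y_labor = 6.5.
Shadow price of labor = 6.5.

6.5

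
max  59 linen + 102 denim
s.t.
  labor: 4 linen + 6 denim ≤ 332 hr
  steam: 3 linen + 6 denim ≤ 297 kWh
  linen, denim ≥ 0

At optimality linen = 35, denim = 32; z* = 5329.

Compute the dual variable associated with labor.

8

At the optimum: labor uses 332 of 332 (binding); steam uses 297 of 297 (binding).
From A_Bᵀ y = c: 4·y_labor + 3·y_steam = 59; 6·y_labor + 6·y_steam = 102.
→ y_labor = 8 and y_steam = 9.
Shadow price of labor = 8.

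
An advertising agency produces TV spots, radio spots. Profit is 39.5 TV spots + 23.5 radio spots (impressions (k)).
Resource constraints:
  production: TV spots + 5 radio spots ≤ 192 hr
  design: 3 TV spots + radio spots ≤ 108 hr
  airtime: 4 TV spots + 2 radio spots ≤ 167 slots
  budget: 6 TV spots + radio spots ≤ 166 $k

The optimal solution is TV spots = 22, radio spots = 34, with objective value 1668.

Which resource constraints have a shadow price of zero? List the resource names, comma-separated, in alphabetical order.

airtime, design

production: 192/192 (binding)
design: 100/108 (slack 8)
airtime: 156/167 (slack 11)
budget: 166/166 (binding)
By complementary slackness, a constraint with positive slack has shadow price 0 → airtime, design.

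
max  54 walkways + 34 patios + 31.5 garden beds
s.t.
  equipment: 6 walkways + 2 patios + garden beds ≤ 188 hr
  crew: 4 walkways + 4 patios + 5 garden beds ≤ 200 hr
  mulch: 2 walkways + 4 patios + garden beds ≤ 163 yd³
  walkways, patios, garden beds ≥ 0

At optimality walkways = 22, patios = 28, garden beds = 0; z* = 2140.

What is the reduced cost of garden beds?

Check each constraint at x*: equipment 188/188 (tight); crew 200/200 (tight); mulch 156/163 (slack 7).
Slack constraints have shadow price 0 (complementary slackness).
Dual feasibility on the basic columns requires 6·y_equipment + 4·y_crew = 54, 2·y_equipment + 4·y_crew = 34.
Solving: y_equipment = 5, y_crew = 6.
Reduced cost of garden beds: c₃ − yᵀa₃ = 31.5 − (5·1 + 6·5) = 31.5 − 35 = -3.5.

-3.5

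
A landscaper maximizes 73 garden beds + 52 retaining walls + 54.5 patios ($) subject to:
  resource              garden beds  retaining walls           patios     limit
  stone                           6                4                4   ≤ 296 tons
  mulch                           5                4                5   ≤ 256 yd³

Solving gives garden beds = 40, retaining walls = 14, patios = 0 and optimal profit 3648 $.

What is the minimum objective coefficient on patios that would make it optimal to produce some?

57

Check each constraint at x*: stone 296/296 (tight); mulch 256/256 (tight).
The binding rows give the dual system: 6·y_stone + 5·y_mulch = 73 and 4·y_stone + 4·y_mulch = 52.
This yields shadow prices y_stone = 8, y_mulch = 5.
patios enters the basis when its profit ≥ yᵀa₃ = 8·4 + 5·5 = 57.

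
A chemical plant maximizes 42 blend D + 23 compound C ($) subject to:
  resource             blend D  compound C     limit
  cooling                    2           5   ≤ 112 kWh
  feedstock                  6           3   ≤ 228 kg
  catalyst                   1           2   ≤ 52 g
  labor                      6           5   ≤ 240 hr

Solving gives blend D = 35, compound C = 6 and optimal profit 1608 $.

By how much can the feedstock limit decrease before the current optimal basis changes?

7.2

Binding constraints: feedstock, labor. The basis is B = [[6,3],[6,5]] with det 12.
Per unit decrease in feedstock, x* moves by d = (-0.4167, 0.5).
The basis stays optimal until cooling becomes binding; allowable decrease = 7.2 kg.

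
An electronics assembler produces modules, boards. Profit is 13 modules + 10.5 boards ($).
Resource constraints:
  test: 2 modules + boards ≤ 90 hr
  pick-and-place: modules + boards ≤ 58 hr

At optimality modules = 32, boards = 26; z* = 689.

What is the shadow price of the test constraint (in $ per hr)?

Check each constraint at x*: test 90/90 (tight); pick-and-place 58/58 (tight).
The binding rows give the dual system: 2·y_test + 1·y_pick-and-place = 13 and 1·y_test + 1·y_pick-and-place = 10.5.
Solving: y_test = 2.5, y_pick-and-place = 8.
Shadow price of test = 2.5.

2.5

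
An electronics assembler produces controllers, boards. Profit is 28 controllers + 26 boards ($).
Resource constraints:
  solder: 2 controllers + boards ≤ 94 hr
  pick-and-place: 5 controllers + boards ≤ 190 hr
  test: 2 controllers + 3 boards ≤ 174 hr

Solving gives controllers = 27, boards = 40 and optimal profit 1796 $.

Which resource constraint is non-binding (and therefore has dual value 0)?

solder: 94/94 (binding)
pick-and-place: 175/190 (slack 15)
test: 174/174 (binding)
By complementary slackness, a constraint with positive slack has shadow price 0 → pick-and-place.

pick-and-place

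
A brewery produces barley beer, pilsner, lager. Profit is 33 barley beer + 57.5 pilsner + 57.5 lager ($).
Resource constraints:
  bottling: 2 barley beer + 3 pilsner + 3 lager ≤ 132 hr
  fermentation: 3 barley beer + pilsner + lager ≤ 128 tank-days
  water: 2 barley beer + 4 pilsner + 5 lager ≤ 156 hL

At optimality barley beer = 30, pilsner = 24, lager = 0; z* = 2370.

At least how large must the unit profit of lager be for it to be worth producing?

65.5

Check each constraint at x*: bottling 132/132 (tight); fermentation 114/128 (slack 14); water 156/156 (tight).
By complementary slackness, y = 0 for the non-binding constraint.
The binding rows give the dual system: 2·y_bottling + 2·y_water = 33 and 3·y_bottling + 4·y_water = 57.5.
→ y_bottling = 8.5 and y_water = 8.
lager enters the basis when its profit ≥ yᵀa₃ = 8.5·3 + 8·5 = 65.5.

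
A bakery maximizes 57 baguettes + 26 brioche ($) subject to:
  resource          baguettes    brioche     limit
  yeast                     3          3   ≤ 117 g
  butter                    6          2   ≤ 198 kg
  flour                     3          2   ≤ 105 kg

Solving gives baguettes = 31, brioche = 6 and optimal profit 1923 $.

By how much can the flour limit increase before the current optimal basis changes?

Binding constraints: butter, flour. The basis is B = [[6,2],[3,2]] with det 6.
Per unit increase in flour, x* moves by d = (-0.3333, 1).
The basis stays optimal until yeast becomes binding; allowable increase = 3 kg.

3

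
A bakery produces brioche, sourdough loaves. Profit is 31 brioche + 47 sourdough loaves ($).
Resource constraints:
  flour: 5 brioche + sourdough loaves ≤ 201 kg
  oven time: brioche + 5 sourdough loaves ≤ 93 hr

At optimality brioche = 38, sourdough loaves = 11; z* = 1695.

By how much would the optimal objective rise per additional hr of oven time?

8.5

At the optimum: flour uses 201 of 201 (binding); oven time uses 93 of 93 (binding).
From A_Bᵀ y = c: 5·y_flour + 1·y_oven time = 31; 1·y_flour + 5·y_oven time = 47.
This yields shadow prices y_flour = 4.5, y_oven time = 8.5.
Shadow price of oven time = 8.5.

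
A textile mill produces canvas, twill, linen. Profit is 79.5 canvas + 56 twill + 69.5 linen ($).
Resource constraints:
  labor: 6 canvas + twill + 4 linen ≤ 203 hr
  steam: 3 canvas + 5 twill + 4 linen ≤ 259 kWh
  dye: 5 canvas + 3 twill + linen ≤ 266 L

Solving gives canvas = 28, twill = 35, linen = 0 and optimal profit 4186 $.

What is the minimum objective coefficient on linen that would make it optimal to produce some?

72

Binding: labor and steam. Non-binding: dye (21 unused).
Since dye is not tight, its dual is 0.
The binding rows give the dual system: 6·y_labor + 3·y_steam = 79.5 and 1·y_labor + 5·y_steam = 56.
→ y_labor = 8.5 and y_steam = 9.5.
linen enters the basis when its profit ≥ yᵀa₃ = 8.5·4 + 9.5·4 = 72.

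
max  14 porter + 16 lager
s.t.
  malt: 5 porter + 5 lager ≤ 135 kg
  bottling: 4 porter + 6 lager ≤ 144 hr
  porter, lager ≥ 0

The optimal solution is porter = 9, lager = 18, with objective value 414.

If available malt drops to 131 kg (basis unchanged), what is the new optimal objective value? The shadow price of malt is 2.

406

Δb = -4, so new z* = 414 + (2)·(-4) = 414 − 8 = 406.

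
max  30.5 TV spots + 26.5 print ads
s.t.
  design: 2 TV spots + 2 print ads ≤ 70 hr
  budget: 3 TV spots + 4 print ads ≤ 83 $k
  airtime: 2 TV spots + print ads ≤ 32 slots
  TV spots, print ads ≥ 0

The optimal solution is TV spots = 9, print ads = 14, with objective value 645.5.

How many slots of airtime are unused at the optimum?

0

airtime used = 2·9 + 1·14 = 32; slack = 32 − 32 = 0.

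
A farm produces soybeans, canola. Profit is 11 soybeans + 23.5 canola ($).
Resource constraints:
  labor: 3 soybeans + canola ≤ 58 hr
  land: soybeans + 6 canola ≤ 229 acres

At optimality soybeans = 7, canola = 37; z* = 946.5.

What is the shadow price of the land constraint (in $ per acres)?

3.5

Both labor and land are binding at x*.
Dual feasibility on the basic columns requires 3·y_labor + 1·y_land = 11, 1·y_labor + 6·y_land = 23.5.
→ y_labor = 2.5 and y_land = 3.5.
Shadow price of land = 3.5.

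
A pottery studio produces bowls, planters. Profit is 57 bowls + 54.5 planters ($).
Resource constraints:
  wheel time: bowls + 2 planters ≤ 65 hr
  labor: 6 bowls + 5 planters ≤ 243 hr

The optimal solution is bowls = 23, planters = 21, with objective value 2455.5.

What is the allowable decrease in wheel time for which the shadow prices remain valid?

24.5

Binding constraints: wheel time, labor. The basis is B = [[1,2],[6,5]] with det -7.
Per unit decrease in wheel time, x* moves by d = (0.7143, -0.8571).
The basis stays optimal until planters reaches 0; allowable decrease = 24.5 hr.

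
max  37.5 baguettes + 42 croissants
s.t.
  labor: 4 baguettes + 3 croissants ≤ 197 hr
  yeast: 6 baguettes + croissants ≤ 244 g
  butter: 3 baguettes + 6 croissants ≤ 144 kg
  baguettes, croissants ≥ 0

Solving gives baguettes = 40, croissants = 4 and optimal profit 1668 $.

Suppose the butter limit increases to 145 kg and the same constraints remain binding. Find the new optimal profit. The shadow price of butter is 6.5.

Δb = 1, so new z* = 1668 + (6.5)·(1) = 1668 + 6.5 = 1674.5.

1674.5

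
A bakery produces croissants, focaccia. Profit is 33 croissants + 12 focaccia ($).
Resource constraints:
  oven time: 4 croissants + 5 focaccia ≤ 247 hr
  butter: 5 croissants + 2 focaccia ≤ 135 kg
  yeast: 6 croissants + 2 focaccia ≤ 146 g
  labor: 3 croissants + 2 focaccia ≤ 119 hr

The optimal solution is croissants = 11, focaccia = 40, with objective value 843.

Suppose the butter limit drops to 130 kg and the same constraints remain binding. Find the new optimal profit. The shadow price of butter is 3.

828

Δb = -5, so new z* = 843 + (3)·(-5) = 843 − 15 = 828.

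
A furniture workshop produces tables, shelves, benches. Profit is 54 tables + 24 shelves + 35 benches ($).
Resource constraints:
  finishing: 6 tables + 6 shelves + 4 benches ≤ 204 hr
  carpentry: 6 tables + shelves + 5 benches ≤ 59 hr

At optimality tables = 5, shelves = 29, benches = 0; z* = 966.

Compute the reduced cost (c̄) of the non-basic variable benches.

-7

Both finishing and carpentry are binding at x*.
The binding rows give the dual system: 6·y_finishing + 6·y_carpentry = 54 and 6·y_finishing + 1·y_carpentry = 24.
→ y_finishing = 3 and y_carpentry = 6.
Reduced cost of benches: c₃ − yᵀa₃ = 35 − (3·4 + 6·5) = 35 − 42 = -7.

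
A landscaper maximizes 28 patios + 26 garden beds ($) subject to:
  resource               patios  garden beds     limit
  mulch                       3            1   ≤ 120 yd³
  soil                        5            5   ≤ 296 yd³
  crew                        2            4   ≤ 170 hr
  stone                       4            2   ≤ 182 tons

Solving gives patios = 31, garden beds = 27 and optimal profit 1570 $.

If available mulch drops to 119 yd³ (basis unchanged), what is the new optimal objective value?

Binding: mulch and crew. Non-binding: soil (6 unused), stone (4 unused).
Since soil, stone are not tight, their duals are 0.
The binding rows give the dual system: 3·y_mulch + 2·y_crew = 28 and 1·y_mulch + 4·y_crew = 26.
This yields shadow prices y_mulch = 6, y_crew = 5.
Δz = y_mulch·Δb = 6 × (-1) = -6, so new z* = 1570 − 6 = 1564.

1564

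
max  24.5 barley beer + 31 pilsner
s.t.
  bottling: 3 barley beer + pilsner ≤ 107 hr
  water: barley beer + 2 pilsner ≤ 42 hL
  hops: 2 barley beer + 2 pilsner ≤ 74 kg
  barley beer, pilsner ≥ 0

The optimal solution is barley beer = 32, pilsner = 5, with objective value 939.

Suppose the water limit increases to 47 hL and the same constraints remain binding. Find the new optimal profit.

971.5

Check each constraint at x*: bottling 101/107 (slack 6); water 42/42 (tight); hops 74/74 (tight).
Since bottling is not tight, its dual is 0.
Dual feasibility on the basic columns requires 1·y_water + 2·y_hops = 24.5, 2·y_water + 2·y_hops = 31.
This yields shadow prices y_water = 6.5, y_hops = 9.
Δz = y_water·Δb = 6.5 × (5) = 32.5, so new z* = 939 + 32.5 = 971.5.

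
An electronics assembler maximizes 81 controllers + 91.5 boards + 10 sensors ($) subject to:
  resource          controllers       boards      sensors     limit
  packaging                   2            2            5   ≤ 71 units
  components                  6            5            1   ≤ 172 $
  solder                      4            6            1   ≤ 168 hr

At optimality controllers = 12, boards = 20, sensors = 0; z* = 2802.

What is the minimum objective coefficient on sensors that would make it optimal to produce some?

16.5

Check each constraint at x*: packaging 64/71 (slack 7); components 172/172 (tight); solder 168/168 (tight).
By complementary slackness, y = 0 for the non-binding constraint.
From A_Bᵀ y = c: 6·y_components + 4·y_solder = 81; 5·y_components + 6·y_solder = 91.5.
Solving: y_components = 7.5, y_solder = 9.
sensors enters the basis when its profit ≥ yᵀa₃ = 7.5·1 + 9·1 = 16.5.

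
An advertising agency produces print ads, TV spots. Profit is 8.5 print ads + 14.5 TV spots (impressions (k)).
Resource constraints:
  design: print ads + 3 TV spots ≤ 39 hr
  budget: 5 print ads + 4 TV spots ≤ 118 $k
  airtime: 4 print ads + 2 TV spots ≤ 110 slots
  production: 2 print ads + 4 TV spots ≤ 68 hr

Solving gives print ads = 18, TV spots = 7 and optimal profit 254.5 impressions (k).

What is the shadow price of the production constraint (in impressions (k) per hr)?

Binding: design and budget. Non-binding: airtime (24 unused), production (4 unused).
Slack constraints have shadow price 0 (complementary slackness).
From A_Bᵀ y = c: 1·y_design + 5·y_budget = 8.5; 3·y_design + 4·y_budget = 14.5.
This yields shadow prices y_design = 3.5, y_budget = 1.
Shadow price of production = 0.

0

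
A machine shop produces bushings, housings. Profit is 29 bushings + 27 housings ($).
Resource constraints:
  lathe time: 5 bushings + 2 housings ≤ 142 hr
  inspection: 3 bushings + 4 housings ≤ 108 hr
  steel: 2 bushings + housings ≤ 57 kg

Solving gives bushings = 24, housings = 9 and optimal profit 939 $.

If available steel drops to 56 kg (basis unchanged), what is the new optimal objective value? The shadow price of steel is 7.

932

Δb = -1, so new z* = 939 + (7)·(-1) = 939 − 7 = 932.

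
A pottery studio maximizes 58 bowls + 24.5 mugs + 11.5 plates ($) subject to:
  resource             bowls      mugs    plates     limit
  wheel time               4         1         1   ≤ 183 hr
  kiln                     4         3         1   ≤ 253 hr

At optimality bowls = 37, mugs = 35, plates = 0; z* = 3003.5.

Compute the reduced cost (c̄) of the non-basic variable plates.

-3

Check each constraint at x*: wheel time 183/183 (tight); kiln 253/253 (tight).
Dual feasibility on the basic columns requires 4·y_wheel time + 4·y_kiln = 58, 1·y_wheel time + 3·y_kiln = 24.5.
Solving: y_wheel time = 9.5, y_kiln = 5.
Reduced cost of plates: c₃ − yᵀa₃ = 11.5 − (9.5·1 + 5·1) = 11.5 − 14.5 = -3.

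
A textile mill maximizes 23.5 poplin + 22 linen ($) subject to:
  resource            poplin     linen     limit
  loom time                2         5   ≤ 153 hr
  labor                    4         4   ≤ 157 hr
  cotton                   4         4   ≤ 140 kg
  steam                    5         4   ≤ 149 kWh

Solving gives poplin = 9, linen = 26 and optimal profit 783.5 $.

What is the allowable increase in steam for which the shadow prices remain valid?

Binding constraints: cotton, steam. The basis is B = [[4,4],[5,4]] with det -4.
Per unit increase in steam, x* moves by d = (1, -1).
The basis stays optimal until linen reaches 0; allowable increase = 26 kWh.

26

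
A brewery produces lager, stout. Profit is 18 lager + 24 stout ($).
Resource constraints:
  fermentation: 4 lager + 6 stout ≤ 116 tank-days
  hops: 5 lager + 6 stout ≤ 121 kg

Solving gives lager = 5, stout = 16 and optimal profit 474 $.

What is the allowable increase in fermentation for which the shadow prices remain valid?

5

Binding constraints: fermentation, hops. The basis is B = [[4,6],[5,6]] with det -6.
Per unit increase in fermentation, x* moves by d = (-1, 0.8333).
The basis stays optimal until lager reaches 0; allowable increase = 5 tank-days.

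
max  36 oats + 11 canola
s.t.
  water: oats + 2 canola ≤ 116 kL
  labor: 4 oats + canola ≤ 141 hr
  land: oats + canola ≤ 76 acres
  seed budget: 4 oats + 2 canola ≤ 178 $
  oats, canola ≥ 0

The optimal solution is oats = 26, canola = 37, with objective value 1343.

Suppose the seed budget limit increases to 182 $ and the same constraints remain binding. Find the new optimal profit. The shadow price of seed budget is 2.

1351

Δb = 4, so new z* = 1343 + (2)·(4) = 1343 + 8 = 1351.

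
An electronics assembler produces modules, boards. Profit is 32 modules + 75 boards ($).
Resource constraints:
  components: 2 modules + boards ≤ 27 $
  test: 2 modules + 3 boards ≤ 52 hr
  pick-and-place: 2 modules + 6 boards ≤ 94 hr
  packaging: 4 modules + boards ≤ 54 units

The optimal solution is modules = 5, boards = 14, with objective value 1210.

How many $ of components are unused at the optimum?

components used = 2·5 + 1·14 = 24; slack = 27 − 24 = 3.

3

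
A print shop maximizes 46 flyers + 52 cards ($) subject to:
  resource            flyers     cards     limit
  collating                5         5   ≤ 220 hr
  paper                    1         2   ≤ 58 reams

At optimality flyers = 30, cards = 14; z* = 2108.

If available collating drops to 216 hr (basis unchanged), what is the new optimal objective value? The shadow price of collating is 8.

Δb = -4, so new z* = 2108 + (8)·(-4) = 2108 − 32 = 2076.

2076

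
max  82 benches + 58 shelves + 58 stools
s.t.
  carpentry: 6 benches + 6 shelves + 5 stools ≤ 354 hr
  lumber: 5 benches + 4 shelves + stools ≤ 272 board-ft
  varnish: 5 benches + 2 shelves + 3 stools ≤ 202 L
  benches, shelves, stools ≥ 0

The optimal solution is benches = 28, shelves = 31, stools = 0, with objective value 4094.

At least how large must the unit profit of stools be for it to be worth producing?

At the optimum: carpentry uses 354 of 354 (binding); lumber uses 264 of 272 (slack = 8); varnish uses 202 of 202 (binding).
Slack constraints have shadow price 0 (complementary slackness).
Dual feasibility on the basic columns requires 6·y_carpentry + 5·y_varnish = 82, 6·y_carpentry + 2·y_varnish = 58.
This yields shadow prices y_carpentry = 7, y_varnish = 8.
stools enters the basis when its profit ≥ yᵀa₃ = 7·5 + 8·3 = 59.

59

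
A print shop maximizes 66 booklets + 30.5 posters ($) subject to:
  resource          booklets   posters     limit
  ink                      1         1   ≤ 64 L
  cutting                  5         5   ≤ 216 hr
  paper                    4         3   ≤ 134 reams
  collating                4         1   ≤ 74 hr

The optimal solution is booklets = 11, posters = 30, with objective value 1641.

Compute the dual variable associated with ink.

Binding: paper and collating. Non-binding: ink (23 unused), cutting (11 unused).
Since ink, cutting are not tight, their duals are 0.
From A_Bᵀ y = c: 4·y_paper + 4·y_collating = 66; 3·y_paper + 1·y_collating = 30.5.
Solving: y_paper = 7, y_collating = 9.5.
Shadow price of ink = 0.

0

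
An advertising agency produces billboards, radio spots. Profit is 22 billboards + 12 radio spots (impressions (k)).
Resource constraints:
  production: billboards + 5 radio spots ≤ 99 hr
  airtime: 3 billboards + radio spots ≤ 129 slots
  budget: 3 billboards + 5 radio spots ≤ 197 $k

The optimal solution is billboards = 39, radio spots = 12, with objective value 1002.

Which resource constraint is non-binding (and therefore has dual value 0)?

budget

production: 99/99 (binding)
airtime: 129/129 (binding)
budget: 177/197 (slack 20)
By complementary slackness, a constraint with positive slack has shadow price 0 → budget.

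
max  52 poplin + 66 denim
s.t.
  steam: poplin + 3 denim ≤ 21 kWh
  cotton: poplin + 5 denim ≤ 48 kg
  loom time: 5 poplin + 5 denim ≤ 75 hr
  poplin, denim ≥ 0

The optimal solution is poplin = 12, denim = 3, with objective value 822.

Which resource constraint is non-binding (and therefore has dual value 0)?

cotton

steam: 21/21 (binding)
cotton: 27/48 (slack 21)
loom time: 75/75 (binding)
By complementary slackness, a constraint with positive slack has shadow price 0 → cotton.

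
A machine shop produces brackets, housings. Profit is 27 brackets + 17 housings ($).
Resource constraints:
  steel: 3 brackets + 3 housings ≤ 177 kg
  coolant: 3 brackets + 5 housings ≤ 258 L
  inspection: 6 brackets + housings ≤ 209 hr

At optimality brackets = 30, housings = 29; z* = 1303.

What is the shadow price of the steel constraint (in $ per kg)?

Check each constraint at x*: steel 177/177 (tight); coolant 235/258 (slack 23); inspection 209/209 (tight).
By complementary slackness, y = 0 for the non-binding constraint.
The binding rows give the dual system: 3·y_steel + 6·y_inspection = 27 and 3·y_steel + 1·y_inspection = 17.
Solving: y_steel = 5, y_inspection = 2.
Shadow price of steel = 5.

5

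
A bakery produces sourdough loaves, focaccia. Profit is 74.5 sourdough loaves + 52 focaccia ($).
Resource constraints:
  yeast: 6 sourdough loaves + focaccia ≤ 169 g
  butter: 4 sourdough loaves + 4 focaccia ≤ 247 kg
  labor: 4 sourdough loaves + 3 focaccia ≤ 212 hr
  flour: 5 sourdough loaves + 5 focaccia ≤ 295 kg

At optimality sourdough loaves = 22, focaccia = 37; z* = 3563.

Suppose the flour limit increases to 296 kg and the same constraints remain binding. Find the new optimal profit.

3572.5

Binding: yeast and flour. Non-binding: butter (11 unused), labor (13 unused).
Slack constraints have shadow price 0 (complementary slackness).
From A_Bᵀ y = c: 6·y_yeast + 5·y_flour = 74.5; 1·y_yeast + 5·y_flour = 52.
Solving: y_yeast = 4.5, y_flour = 9.5.
Δz = y_flour·Δb = 9.5 × (1) = 9.5, so new z* = 3563 + 9.5 = 3572.5.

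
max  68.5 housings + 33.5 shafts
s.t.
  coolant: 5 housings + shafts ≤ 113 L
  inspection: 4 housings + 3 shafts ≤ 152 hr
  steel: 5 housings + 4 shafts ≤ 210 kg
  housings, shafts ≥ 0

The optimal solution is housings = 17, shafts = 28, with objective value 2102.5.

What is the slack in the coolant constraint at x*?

coolant used = 5·17 + 1·28 = 113; slack = 113 − 113 = 0.

0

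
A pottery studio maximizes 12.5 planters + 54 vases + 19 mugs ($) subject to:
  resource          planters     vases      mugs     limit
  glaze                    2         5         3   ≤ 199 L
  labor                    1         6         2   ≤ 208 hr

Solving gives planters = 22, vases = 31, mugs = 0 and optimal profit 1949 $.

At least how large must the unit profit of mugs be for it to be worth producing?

22

At the optimum: glaze uses 199 of 199 (binding); labor uses 208 of 208 (binding).
From A_Bᵀ y = c: 2·y_glaze + 1·y_labor = 12.5; 5·y_glaze + 6·y_labor = 54.
Solving: y_glaze = 3, y_labor = 6.5.
mugs enters the basis when its profit ≥ yᵀa₃ = 3·3 + 6.5·2 = 22.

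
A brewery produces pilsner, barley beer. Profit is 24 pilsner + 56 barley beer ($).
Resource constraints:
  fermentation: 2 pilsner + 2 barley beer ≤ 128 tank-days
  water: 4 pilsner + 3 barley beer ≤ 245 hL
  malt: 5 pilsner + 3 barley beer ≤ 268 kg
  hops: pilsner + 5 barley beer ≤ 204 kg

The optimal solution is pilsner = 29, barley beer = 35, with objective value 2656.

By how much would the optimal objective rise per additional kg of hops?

8

Check each constraint at x*: fermentation 128/128 (tight); water 221/245 (slack 24); malt 250/268 (slack 18); hops 204/204 (tight).
Slack constraints have shadow price 0 (complementary slackness).
From A_Bᵀ y = c: 2·y_fermentation + 1·y_hops = 24; 2·y_fermentation + 5·y_hops = 56.
Solving: y_fermentation = 8, y_hops = 8.
Shadow price of hops = 8.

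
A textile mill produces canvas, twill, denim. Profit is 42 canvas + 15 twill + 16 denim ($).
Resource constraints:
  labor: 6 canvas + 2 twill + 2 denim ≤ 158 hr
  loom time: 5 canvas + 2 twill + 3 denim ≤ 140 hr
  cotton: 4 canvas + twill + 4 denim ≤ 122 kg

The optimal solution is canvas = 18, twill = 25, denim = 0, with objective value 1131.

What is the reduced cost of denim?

-2

Check each constraint at x*: labor 158/158 (tight); loom time 140/140 (tight); cotton 97/122 (slack 25).
Since cotton is not tight, its dual is 0.
From A_Bᵀ y = c: 6·y_labor + 5·y_loom time = 42; 2·y_labor + 2·y_loom time = 15.
This yields shadow prices y_labor = 4.5, y_loom time = 3.
Reduced cost of denim: c₃ − yᵀa₃ = 16 − (4.5·2 + 3·3) = 16 − 18 = -2.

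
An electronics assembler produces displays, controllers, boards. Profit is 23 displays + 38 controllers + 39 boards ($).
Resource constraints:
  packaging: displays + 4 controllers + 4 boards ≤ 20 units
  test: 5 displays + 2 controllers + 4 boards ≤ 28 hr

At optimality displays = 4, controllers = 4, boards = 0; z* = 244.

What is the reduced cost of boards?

Both packaging and test are binding at x*.
Dual feasibility on the basic columns requires 1·y_packaging + 5·y_test = 23, 4·y_packaging + 2·y_test = 38.
This yields shadow prices y_packaging = 8, y_test = 3.
Reduced cost of boards: c₃ − yᵀa₃ = 39 − (8·4 + 3·4) = 39 − 44 = -5.

-5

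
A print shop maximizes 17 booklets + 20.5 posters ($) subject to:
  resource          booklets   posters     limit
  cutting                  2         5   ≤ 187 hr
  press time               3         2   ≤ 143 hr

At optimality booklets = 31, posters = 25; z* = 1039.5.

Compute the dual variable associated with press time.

Both cutting and press time are binding at x*.
Dual feasibility on the basic columns requires 2·y_cutting + 3·y_press time = 17, 5·y_cutting + 2·y_press time = 20.5.
Solving: y_cutting = 2.5, y_press time = 4.
Shadow price of press time = 4.

4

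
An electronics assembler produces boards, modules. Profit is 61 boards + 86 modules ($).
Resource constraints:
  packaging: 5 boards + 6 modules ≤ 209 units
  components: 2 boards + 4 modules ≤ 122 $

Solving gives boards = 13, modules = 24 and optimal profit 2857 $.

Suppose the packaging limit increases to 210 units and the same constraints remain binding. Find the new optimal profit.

2866

Both packaging and components are binding at x*.
Dual feasibility on the basic columns requires 5·y_packaging + 2·y_components = 61, 6·y_packaging + 4·y_components = 86.
Solving: y_packaging = 9, y_components = 8.
Δz = y_packaging·Δb = 9 × (1) = 9, so new z* = 2857 + 9 = 2866.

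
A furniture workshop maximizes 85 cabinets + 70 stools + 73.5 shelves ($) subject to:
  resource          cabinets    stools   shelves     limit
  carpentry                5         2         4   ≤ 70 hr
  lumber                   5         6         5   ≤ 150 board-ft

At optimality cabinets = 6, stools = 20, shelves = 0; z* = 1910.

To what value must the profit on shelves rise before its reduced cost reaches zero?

At the optimum: carpentry uses 70 of 70 (binding); lumber uses 150 of 150 (binding).
From A_Bᵀ y = c: 5·y_carpentry + 5·y_lumber = 85; 2·y_carpentry + 6·y_lumber = 70.
Solving: y_carpentry = 8, y_lumber = 9.
shelves enters the basis when its profit ≥ yᵀa₃ = 8·4 + 9·5 = 77.

77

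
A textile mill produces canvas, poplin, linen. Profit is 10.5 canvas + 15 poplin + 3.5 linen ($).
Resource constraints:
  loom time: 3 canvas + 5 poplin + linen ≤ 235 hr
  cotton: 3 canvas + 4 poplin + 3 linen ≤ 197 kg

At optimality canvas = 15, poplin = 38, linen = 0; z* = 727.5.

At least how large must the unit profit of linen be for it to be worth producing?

8.5

Both loom time and cotton are binding at x*.
Dual feasibility on the basic columns requires 3·y_loom time + 3·y_cotton = 10.5, 5·y_loom time + 4·y_cotton = 15.
This yields shadow prices y_loom time = 1, y_cotton = 2.5.
linen enters the basis when its profit ≥ yᵀa₃ = 1·1 + 2.5·3 = 8.5.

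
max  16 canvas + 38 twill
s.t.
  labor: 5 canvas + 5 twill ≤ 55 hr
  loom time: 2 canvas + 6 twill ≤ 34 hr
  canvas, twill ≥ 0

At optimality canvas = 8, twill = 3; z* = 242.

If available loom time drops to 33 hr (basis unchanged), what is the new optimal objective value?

Both labor and loom time are binding at x*.
Dual feasibility on the basic columns requires 5·y_labor + 2·y_loom time = 16, 5·y_labor + 6·y_loom time = 38.
→ y_labor = 1 and y_loom time = 5.5.
Δz = y_loom time·Δb = 5.5 × (-1) = -5.5, so new z* = 242 − 5.5 = 236.5.

236.5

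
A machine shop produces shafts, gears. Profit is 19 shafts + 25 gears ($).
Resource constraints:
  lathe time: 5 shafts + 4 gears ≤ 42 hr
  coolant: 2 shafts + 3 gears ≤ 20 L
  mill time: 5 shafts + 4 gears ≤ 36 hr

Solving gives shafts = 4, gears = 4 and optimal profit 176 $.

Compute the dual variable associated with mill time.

Binding: coolant and mill time. Non-binding: lathe time (6 unused).
Slack constraints have shadow price 0 (complementary slackness).
From A_Bᵀ y = c: 2·y_coolant + 5·y_mill time = 19; 3·y_coolant + 4·y_mill time = 25.
→ y_coolant = 7 and y_mill time = 1.
Shadow price of mill time = 1.

1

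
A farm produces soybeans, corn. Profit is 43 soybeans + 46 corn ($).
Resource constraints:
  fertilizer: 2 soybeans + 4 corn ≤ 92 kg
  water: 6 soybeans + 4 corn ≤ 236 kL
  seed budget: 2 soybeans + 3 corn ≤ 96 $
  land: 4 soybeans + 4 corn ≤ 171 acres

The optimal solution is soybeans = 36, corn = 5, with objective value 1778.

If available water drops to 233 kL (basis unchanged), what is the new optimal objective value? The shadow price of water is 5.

1763

Δb = -3, so new z* = 1778 + (5)·(-3) = 1778 − 15 = 1763.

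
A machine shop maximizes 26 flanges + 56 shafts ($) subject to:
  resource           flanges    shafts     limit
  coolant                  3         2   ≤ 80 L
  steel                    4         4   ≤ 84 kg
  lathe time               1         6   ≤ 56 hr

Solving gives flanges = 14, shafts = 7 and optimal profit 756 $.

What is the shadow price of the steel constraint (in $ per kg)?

5

At the optimum: coolant uses 56 of 80 (slack = 24); steel uses 84 of 84 (binding); lathe time uses 56 of 56 (binding).
Since coolant is not tight, its dual is 0.
The binding rows give the dual system: 4·y_steel + 1·y_lathe time = 26 and 4·y_steel + 6·y_lathe time = 56.
This yields shadow prices y_steel = 5, y_lathe time = 6.
Shadow price of steel = 5.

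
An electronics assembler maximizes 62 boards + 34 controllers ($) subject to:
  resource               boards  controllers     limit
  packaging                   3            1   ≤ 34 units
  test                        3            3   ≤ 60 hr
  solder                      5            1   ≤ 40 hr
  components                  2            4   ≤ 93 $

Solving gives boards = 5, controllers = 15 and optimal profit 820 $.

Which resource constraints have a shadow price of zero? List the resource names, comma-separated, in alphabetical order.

components, packaging

packaging: 30/34 (slack 4)
test: 60/60 (binding)
solder: 40/40 (binding)
components: 70/93 (slack 23)
By complementary slackness, a constraint with positive slack has shadow price 0 → components, packaging.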